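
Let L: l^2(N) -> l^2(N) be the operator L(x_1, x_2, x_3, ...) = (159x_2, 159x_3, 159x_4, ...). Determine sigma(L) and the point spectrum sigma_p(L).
sigma(L) = closed disk {z in C : |z| ≤ 159}; sigma_p(L) = open disk {z in C : |z| < 159}

Note L = 159·V where V is the unit left shift (V x)_k = x_{k+1}; so sigma(L) = 159·sigma(V) and ||L|| = 159||V||. ||L x||^2 = 25281sum_{k≥2} |x_k|^2 ≤ 25281||x||^2, with equality on {x : x_1 = 0}, so ||L|| = 159. For any lambda with |lambda| < 159, set r = lambda/159 (|r| < 1); the vector x = (1, r, r^2, ...) is in l^2 and satisfies L x = 159(r, r^2, ...) = lambda x, so lambda is an eigenvalue. On the boundary |lambda| = 159 the geometric series diverges, so no l^2 eigenvector exists, but these lambda lie in the approximate point spectrum. Hence sigma(L) is the closed disk of radius 159 and sigma_p(L) is the open disk.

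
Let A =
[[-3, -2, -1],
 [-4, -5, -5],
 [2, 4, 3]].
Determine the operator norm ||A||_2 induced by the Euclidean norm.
||A||_2 ≈ 10.2684 (= sqrt(largest eigenvalue of A^T A))

||A||_2 = sigma_max(A) = sqrt(lambda_max(A^T A)). Form the symmetric matrix M = A^T A =
[[29, 34, 29],
 [34, 45, 39],
 [29, 39, 35]].
Its characteristic polynomial (trace, sum of principal 2x2 minors, determinant of M give the coefficients) is
  p(λ) = det(λ I - M) = λ^3 - 109λ^2 + 377λ - 169.
No integer candidate from the rational root theorem (±divisors of 169) is a root, so the roots are irrational. The cubic discriminant is Δ = 723098272 > 0, so there are three distinct real roots. p(0) = -169 and p(1) = 100 have opposite signs, so a root lies in (0, 1); Newton's method refines it to λ ≈ 0.5287. p(3) = 8 and p(4) = -341 have opposite signs, so a root lies in (3, 4); Newton's method refines it to λ ≈ 3.0316. p(105) = -4684 and p(106) = 6085 have opposite signs, so a root lies in (105, 106); Newton's method refines it to λ ≈ 105.4397. Check (Vieta): the three roots sum to 109, matching tr M = 109.
So the eigenvalues of A^T A are ≈ 0.5287, 3.0316, 105.4397 (all ≥ 0, as they must be for A^T A). The largest is λ_max ≈ 105.4397, hence ||A||_2 = sqrt(λ_max) ≈ 10.2684.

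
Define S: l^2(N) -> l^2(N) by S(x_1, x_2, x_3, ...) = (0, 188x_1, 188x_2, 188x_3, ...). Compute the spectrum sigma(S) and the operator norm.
sigma(S) = closed disk {z in C : |z| ≤ 188}; ||S|| = 188

Note S = 188·U where U is the unit right shift (U x)_k = x_{k-1} (with x_0 := 0); so ||S|| = 188||U|| and sigma(S) = 188·sigma(U). ||S x||^2 = sum_{k≥1} |188x_k|^2 = 35344||x||^2, so ||S|| = 188 and sigma(S) ⊂ {|z| ≤ 188}. For any |lambda| < 188, the equation (S - lambda I) x = 0 forces x_1 = 0, then 188x_k = lambda x_{k+1} ⇒ x = 0, so S has no eigenvalues. But (S - lambda I) is not surjective for |lambda| < 188: solving (S - lambda I) x = e_1 would require x_n proportional to (lambda/188)^(-n), which is not in l^2. So every |lambda| < 188 lies in the residual spectrum. The boundary |lambda| = 188 is in the approximate point spectrum (the spectrum is closed). Hence sigma(S) is the closed disk of radius 188.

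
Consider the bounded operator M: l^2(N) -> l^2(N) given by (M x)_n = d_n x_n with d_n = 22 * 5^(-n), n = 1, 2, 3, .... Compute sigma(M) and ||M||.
sigma(M) = {22 * 5^(-n) : n ≥ 1} ∪ {0}; ||M|| = 22/5

A bounded diagonal operator on l^2 with diagonal entries d_n has spectrum equal to the closure of {d_n : n ≥ 1}: every d_n is an eigenvalue (with eigenvector e_n), so {d_n} ⊂ sigma(M); the spectrum is closed, so its closure is too; and for lambda not in the closure, (M - lambda I) has bounded inverse (the diagonal entries 1/(d_n - lambda) are bounded). For our sequence d_n = 22 * 5^(-n), n = 1, 2, 3, ...:
  - {d_n} = {22 * 5^(-n) : n ≥ 1}; the only limit point is 0
  - closure = {22 * 5^(-n) : n ≥ 1} ∪ {0}
For the norm: a diagonal operator has ||M|| = sup_n |d_n|. Here d_n = 22 * 5^(-n) is positive and decreasing, so sup_n |d_n| = d_1 = 22/5. So ||M|| = 22/5.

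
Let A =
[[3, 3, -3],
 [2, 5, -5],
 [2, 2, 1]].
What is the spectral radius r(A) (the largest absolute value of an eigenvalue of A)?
r(A) ≈ 4.9199

The eigenvalues of A are the roots of its characteristic polynomial. With M = A (coefficients from the trace, the sum of principal 2x2 minors, and det A):
  p(λ) = det(λ I - M) = λ^3 - 9λ^2 + 33λ - 27.
No integer candidate from the rational root theorem (±divisors of 27) is a root, so the roots are irrational. The cubic discriminant is Δ = -9612 < 0, so there is one real root and a complex-conjugate pair. p(1) = -2 and p(2) = 11 have opposite signs, so a root lies in (1, 2); Newton's method refines it to λ ≈ 1.1155. Dividing out (λ - (1.1155)) leaves approximately λ^2 - 7.8845λ + 24.205. For λ^2 - 7.8845λ + 24.205 the discriminant is -34.6544. It is negative, so the remaining roots are the complex-conjugate pair λ ≈ 3.9423 ± 2.9434i. Their product equals the constant term, so |λ|^2 ≈ 24.205 and |λ| ≈ 4.9199.
Thus the eigenvalues (to 4 decimals) are 1.1155 (modulus 1.1155); 3.9423 ± 2.9434i (modulus 4.9199). The spectral radius is the largest modulus: r(A) ≈ 4.9199. (Cross-check: r(A) ≤ ||A||_2 ≈ 9.0069; equality holds whenever A is normal, though it can also hold for some non-normal A.)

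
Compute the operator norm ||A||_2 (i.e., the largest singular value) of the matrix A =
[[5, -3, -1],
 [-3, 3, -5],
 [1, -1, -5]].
||A||_2 ≈ 7.773 (= sqrt(largest eigenvalue of A^T A))

||A||_2 = sigma_max(A) = sqrt(lambda_max(A^T A)). Form the symmetric matrix M = A^T A =
[[35, -25, 5],
 [-25, 19, -7],
 [5, -7, 51]].
Its characteristic polynomial (trace, sum of principal 2x2 minors, determinant of M give the coefficients) is
  p(λ) = det(λ I - M) = λ^3 - 105λ^2 + 2720λ - 1600.
No integer candidate from the rational root theorem (±divisors of 1600) is a root, so the roots are irrational. The cubic discriminant is Δ = 1820128000 > 0, so there are three distinct real roots. p(0) = -1600 and p(1) = 1016 have opposite signs, so a root lies in (0, 1); Newton's method refines it to λ ≈ 0.6022. p(43) = 722 and p(44) = -16 have opposite signs, so a root lies in (43, 44); Newton's method refines it to λ ≈ 43.9775. p(60) = -400 and p(61) = 596 have opposite signs, so a root lies in (60, 61); Newton's method refines it to λ ≈ 60.4203. Check (Vieta): the three roots sum to 105, matching tr M = 105.
So the eigenvalues of A^T A are ≈ 0.6022, 43.9775, 60.4203 (all ≥ 0, as they must be for A^T A). The largest is λ_max ≈ 60.4203, hence ||A||_2 = sqrt(λ_max) ≈ 7.773.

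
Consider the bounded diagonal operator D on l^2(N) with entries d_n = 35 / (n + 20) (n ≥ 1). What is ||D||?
||D|| = 5/3 (attained at n = 1)

For D diagonal, ||D|| = sup_n |d_n| = sup_n 35/(n + 20). This is positive and strictly decreasing in n, so the supremum is attained at n = 1: d_1 = 35/(1 + 20) = 5/3. Hence ||D|| = 5/3.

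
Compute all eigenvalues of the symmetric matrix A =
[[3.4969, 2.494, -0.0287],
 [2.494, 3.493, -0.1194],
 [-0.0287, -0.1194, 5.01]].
sigma(A) ≈ {1, 5, 6}

A is real symmetric, so its spectrum consists of real eigenvalues. Expanding the characteristic polynomial of the displayed matrix gives
  det(λ I - A) = p(λ) = λ^3 + (-12)λ^2 + (40.999)λ + (-29.9975).
Solving p(λ) = 0 yields eigenvalues ≈ 1, 5, 6. (A is shown rounded to 4 decimals, so these recover the underlying integer eigenvalues to within that precision.)
Verification: the trace of A = 12 equals the sum of eigenvalues 12, and det(A) ≈ 29.9975 matches the eigenvalue product 30.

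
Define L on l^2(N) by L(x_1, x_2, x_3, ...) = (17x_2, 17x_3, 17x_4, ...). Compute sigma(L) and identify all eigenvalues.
sigma(L) = closed disk {z in C : |z| ≤ 17}; sigma_p(L) = open disk {z in C : |z| < 17}

Note L = 17·V where V is the unit left shift (V x)_k = x_{k+1}; so sigma(L) = 17·sigma(V) and ||L|| = 17||V||. ||L x||^2 = 289sum_{k≥2} |x_k|^2 ≤ 289||x||^2, with equality on {x : x_1 = 0}, so ||L|| = 17. For any lambda with |lambda| < 17, set r = lambda/17 (|r| < 1); the vector x = (1, r, r^2, ...) is in l^2 and satisfies L x = 17(r, r^2, ...) = lambda x, so lambda is an eigenvalue. On the boundary |lambda| = 17 the geometric series diverges, so no l^2 eigenvector exists, but these lambda lie in the approximate point spectrum. Hence sigma(L) is the closed disk of radius 17 and sigma_p(L) is the open disk.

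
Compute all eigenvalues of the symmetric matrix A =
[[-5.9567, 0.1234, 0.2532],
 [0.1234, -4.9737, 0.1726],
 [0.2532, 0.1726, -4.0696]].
sigma(A) ≈ {-6, -5, -4}

A is real symmetric, so its spectrum consists of real eigenvalues. Expanding the characteristic polynomial of the displayed matrix gives
  det(λ I - A) = p(λ) = λ^3 + (15)λ^2 + (74)λ + (120).
Solving p(λ) = 0 yields eigenvalues ≈ -6, -5, -4. (A is shown rounded to 4 decimals, so these recover the underlying integer eigenvalues to within that precision.)
Verification: the trace of A = -15 equals the sum of eigenvalues -15, and det(A) ≈ -120.0003 matches the eigenvalue product -120.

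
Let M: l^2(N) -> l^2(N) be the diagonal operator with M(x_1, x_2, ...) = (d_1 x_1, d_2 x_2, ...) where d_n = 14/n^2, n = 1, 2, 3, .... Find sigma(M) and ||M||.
sigma(M) = {14/n^2 : n ≥ 1} ∪ {0}; ||M|| = 14

A bounded diagonal operator on l^2 with diagonal entries d_n has spectrum equal to the closure of {d_n : n ≥ 1}: every d_n is an eigenvalue (with eigenvector e_n), so {d_n} ⊂ sigma(M); the spectrum is closed, so its closure is too; and for lambda not in the closure, (M - lambda I) has bounded inverse (the diagonal entries 1/(d_n - lambda) are bounded). For our sequence d_n = 14/n^2, n = 1, 2, 3, ...:
  - {d_n} = {14/n^2 : n ≥ 1}; the only limit point is 0
  - closure = {14/n^2 : n ≥ 1} ∪ {0}
For the norm: a diagonal operator has ||M|| = sup_n |d_n|. Here d_n = 14/n^2 is positive and decreasing, so sup_n |d_n| = d_1 = 14. So ||M|| = 14.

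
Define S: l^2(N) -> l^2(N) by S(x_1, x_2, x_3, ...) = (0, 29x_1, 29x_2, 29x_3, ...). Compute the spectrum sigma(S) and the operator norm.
sigma(S) = closed disk {z in C : |z| ≤ 29}; ||S|| = 29

Note S = 29·U where U is the unit right shift (U x)_k = x_{k-1} (with x_0 := 0); so ||S|| = 29||U|| and sigma(S) = 29·sigma(U). ||S x||^2 = sum_{k≥1} |29x_k|^2 = 841||x||^2, so ||S|| = 29 and sigma(S) ⊂ {|z| ≤ 29}. For any |lambda| < 29, the equation (S - lambda I) x = 0 forces x_1 = 0, then 29x_k = lambda x_{k+1} ⇒ x = 0, so S has no eigenvalues. But (S - lambda I) is not surjective for |lambda| < 29: solving (S - lambda I) x = e_1 would require x_n proportional to (lambda/29)^(-n), which is not in l^2. So every |lambda| < 29 lies in the residual spectrum. The boundary |lambda| = 29 is in the approximate point spectrum (the spectrum is closed). Hence sigma(S) is the closed disk of radius 29.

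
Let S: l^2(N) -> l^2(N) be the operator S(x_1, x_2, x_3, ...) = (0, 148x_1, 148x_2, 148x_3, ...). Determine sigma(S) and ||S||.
sigma(S) = closed disk {z in C : |z| ≤ 148}; ||S|| = 148

Note S = 148·U where U is the unit right shift (U x)_k = x_{k-1} (with x_0 := 0); so ||S|| = 148||U|| and sigma(S) = 148·sigma(U). ||S x||^2 = sum_{k≥1} |148x_k|^2 = 21904||x||^2, so ||S|| = 148 and sigma(S) ⊂ {|z| ≤ 148}. For any |lambda| < 148, the equation (S - lambda I) x = 0 forces x_1 = 0, then 148x_k = lambda x_{k+1} ⇒ x = 0, so S has no eigenvalues. But (S - lambda I) is not surjective for |lambda| < 148: solving (S - lambda I) x = e_1 would require x_n proportional to (lambda/148)^(-n), which is not in l^2. So every |lambda| < 148 lies in the residual spectrum. The boundary |lambda| = 148 is in the approximate point spectrum (the spectrum is closed). Hence sigma(S) is the closed disk of radius 148.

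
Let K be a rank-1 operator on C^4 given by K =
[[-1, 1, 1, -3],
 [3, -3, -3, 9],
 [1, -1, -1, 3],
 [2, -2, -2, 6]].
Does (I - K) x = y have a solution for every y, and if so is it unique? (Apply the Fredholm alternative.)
(I - K) is singular (det(I - K) = 0, i.e. 1 ∈ sigma(K)). (I - K) x = y is solvable iff y ⊥ ker((I - K)^*) = span{(-1, 1, 1, -3)}, i.e. iff -y_1 + y_2 + y_3 - 3y_4 = 0. When solvable, the solutions are x = y + c·(1, -3, -1, -2), c arbitrary (ker(I - K) = span{(1, -3, -1, -2)}, dimension 1).

K has rank 1, so it is an outer product K = u v^T: every row of K is a multiple of one row vector. Reading off the entries, u = (1, -3, -1, -2) and v = (-1, 1, 1, -3) (row i of K equals u_i·v^T). A rank-one matrix u v^T satisfies K u = u (v·u) and kills the (3)-dimensional subspace v^⊥, so its characteristic polynomial is lambda^3 (lambda - v·u) with v·u = tr K = 1. Hence the eigenvalues of I - K are 1 (multiplicity 3) and 1 - (1) = 0, so det(I - K) = 0. (Direct check: I - K =
[[2, -1, -1, 3],
 [-3, 4, 3, -9],
 [-1, 1, 2, -3],
 [-2, 2, 2, -5]]
has determinant 0.) So 1 is an eigenvalue of K and (I - K) is not invertible. The finite-dimensional Fredholm alternative says: either (I - K) is invertible, or ker(I - K) ≠ {0} and then range(I - K) = ker((I - K)^*)^⊥, with dim ker(I - K) = dim ker((I - K)^*). We are in the second case, so we need both kernels. Kernel of I - K: (I - K) u = u - u (v·u) = u - u = 0, so ker(I - K) = span{u} = span{(1, -3, -1, -2)} (it is exactly 1-dimensional because rank(I - K) = 3). Kernel of the adjoint: K is real, so (I - K)^* = I - K^T = I - v u^T, and (I - v u^T) v = v - v (u·v) = 0; hence ker((I - K)^*) = span{v} = span{(-1, 1, 1, -3)}. Therefore (I - K) x = y is solvable iff <y, v> = 0, i.e. iff -y_1 + y_2 + y_3 - 3y_4 = 0. When this holds, K y = u (v·y) = 0, so (I - K) y = y and x = y is a particular solution; the full solution set is the line x = y + c·u = y + c·(1, -3, -1, -2), c ∈ C.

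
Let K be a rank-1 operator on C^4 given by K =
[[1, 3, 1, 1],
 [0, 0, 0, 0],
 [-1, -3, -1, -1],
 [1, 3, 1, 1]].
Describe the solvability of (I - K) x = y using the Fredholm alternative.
(I - K) is singular (det(I - K) = 0, i.e. 1 ∈ sigma(K)). (I - K) x = y is solvable iff y ⊥ ker((I - K)^*) = span{(1, 3, 1, 1)}, i.e. iff y_1 + 3y_2 + y_3 + y_4 = 0. When solvable, the solutions are x = y + c·(1, 0, -1, 1), c arbitrary (ker(I - K) = span{(1, 0, -1, 1)}, dimension 1).

K has rank 1, so it is an outer product K = u v^T: every row of K is a multiple of one row vector. Reading off the entries, u = (1, 0, -1, 1) and v = (1, 3, 1, 1) (row i of K equals u_i·v^T). A rank-one matrix u v^T satisfies K u = u (v·u) and kills the (3)-dimensional subspace v^⊥, so its characteristic polynomial is lambda^3 (lambda - v·u) with v·u = tr K = 1. Hence the eigenvalues of I - K are 1 (multiplicity 3) and 1 - (1) = 0, so det(I - K) = 0. (Direct check: I - K =
[[0, -3, -1, -1],
 [0, 1, 0, 0],
 [1, 3, 2, 1],
 [-1, -3, -1, 0]]
has determinant 0.) So 1 is an eigenvalue of K and (I - K) is not invertible. The finite-dimensional Fredholm alternative says: either (I - K) is invertible, or ker(I - K) ≠ {0} and then range(I - K) = ker((I - K)^*)^⊥, with dim ker(I - K) = dim ker((I - K)^*). We are in the second case, so we need both kernels. Kernel of I - K: (I - K) u = u - u (v·u) = u - u = 0, so ker(I - K) = span{u} = span{(1, 0, -1, 1)} (it is exactly 1-dimensional because rank(I - K) = 3). Kernel of the adjoint: K is real, so (I - K)^* = I - K^T = I - v u^T, and (I - v u^T) v = v - v (u·v) = 0; hence ker((I - K)^*) = span{v} = span{(1, 3, 1, 1)}. Therefore (I - K) x = y is solvable iff <y, v> = 0, i.e. iff y_1 + 3y_2 + y_3 + y_4 = 0. When this holds, K y = u (v·y) = 0, so (I - K) y = y and x = y is a particular solution; the full solution set is the line x = y + c·u = y + c·(1, 0, -1, 1), c ∈ C.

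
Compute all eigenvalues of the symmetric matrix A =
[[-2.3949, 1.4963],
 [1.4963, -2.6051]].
sigma(A) ≈ {-4, -1}

A is real symmetric, so its spectrum consists of real eigenvalues. Expanding the characteristic polynomial of the displayed matrix gives
  det(λ I - A) = p(λ) = λ^2 + (5)λ + (4).
Solving p(λ) = 0 yields eigenvalues ≈ -4, -1. (A is shown rounded to 4 decimals, so these recover the underlying integer eigenvalues to within that precision.)
Verification: the trace of A = -5 equals the sum of eigenvalues -5, and det(A) ≈ 4.0000 matches the eigenvalue product 4.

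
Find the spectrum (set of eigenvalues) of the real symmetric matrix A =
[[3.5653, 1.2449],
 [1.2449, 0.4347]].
sigma(A) ≈ {0, 4}

A is real symmetric, so its spectrum consists of real eigenvalues. Expanding the characteristic polynomial of the displayed matrix gives
  det(λ I - A) = p(λ) = λ^2 + (-4)λ + (0).
Solving p(λ) = 0 yields eigenvalues ≈ 0, 4. (A is shown rounded to 4 decimals, so these recover the underlying integer eigenvalues to within that precision.)
Verification: the trace of A = 4 equals the sum of eigenvalues 4, and det(A) ≈ 0.0001 matches the eigenvalue product 0.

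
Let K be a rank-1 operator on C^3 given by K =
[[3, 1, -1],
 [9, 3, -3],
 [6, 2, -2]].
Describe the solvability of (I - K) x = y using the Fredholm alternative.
(I - K) is invertible (det(I - K) = -3 ≠ 0), so for every y in C^3 the equation (I - K) x = y has a unique solution.

K has rank 1, so it is an outer product K = u v^T: every row of K is a multiple of one row vector. Reading off the entries, u = (1, 3, 2) and v = (3, 1, -1) (row i of K equals u_i·v^T). A rank-one matrix u v^T satisfies K u = u (v·u) and kills the (2)-dimensional subspace v^⊥, so its characteristic polynomial is lambda^2 (lambda - v·u) with v·u = tr K = 4. Hence the eigenvalues of I - K are 1 (multiplicity 2) and 1 - (4) = -3, so det(I - K) = -3. (Direct check: I - K =
[[-2, -1, 1],
 [-9, -2, 3],
 [-6, -2, 3]]
has determinant -3.) The finite-dimensional Fredholm alternative says: either (I - K) is invertible, or ker(I - K) ≠ {0} and then range(I - K) = ker((I - K)^*)^⊥, with dim ker(I - K) = dim ker((I - K)^*). Since det(I - K) ≠ 0, 1 is not an eigenvalue of K and ker(I - K) = {0}, so we are in the first case: for every y there is a unique x = (I - K)^(-1) y. Explicitly, by the Sherman–Morrison formula, (I - u v^T)^(-1) = I + u v^T/(1 - v·u), i.e. (I - K)^(-1) = I + K/(-3).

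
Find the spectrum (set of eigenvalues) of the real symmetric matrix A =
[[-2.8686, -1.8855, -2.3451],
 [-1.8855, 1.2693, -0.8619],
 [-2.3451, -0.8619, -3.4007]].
sigma(A) ≈ {-6, -1, 2}

A is real symmetric, so its spectrum consists of real eigenvalues. Expanding the characteristic polynomial of the displayed matrix gives
  det(λ I - A) = p(λ) = λ^3 + (5)λ^2 + (-8)λ + (-12).
Solving p(λ) = 0 yields eigenvalues ≈ -6, -1, 2. (A is shown rounded to 4 decimals, so these recover the underlying integer eigenvalues to within that precision.)
Verification: the trace of A = -5 equals the sum of eigenvalues -5, and det(A) ≈ 12.0006 matches the eigenvalue product 12.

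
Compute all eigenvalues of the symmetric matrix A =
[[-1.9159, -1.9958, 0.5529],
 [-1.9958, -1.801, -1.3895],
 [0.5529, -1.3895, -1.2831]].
sigma(A) ≈ {-4, -2, 1}

A is real symmetric, so its spectrum consists of real eigenvalues. Expanding the characteristic polynomial of the displayed matrix gives
  det(λ I - A) = p(λ) = λ^3 + (5)λ^2 + (2)λ + (-8).
Solving p(λ) = 0 yields eigenvalues ≈ -4, -2, 1. (A is shown rounded to 4 decimals, so these recover the underlying integer eigenvalues to within that precision.)
Verification: the trace of A = -5 equals the sum of eigenvalues -5, and det(A) ≈ 7.9997 matches the eigenvalue product 8.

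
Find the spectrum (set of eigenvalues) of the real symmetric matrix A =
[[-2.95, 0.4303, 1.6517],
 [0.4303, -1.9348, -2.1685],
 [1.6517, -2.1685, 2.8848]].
sigma(A) ≈ {-4, -2, 4}

A is real symmetric, so its spectrum consists of real eigenvalues. Expanding the characteristic polynomial of the displayed matrix gives
  det(λ I - A) = p(λ) = λ^3 + (2)λ^2 + (-16)λ + (-32).
Solving p(λ) = 0 yields eigenvalues ≈ -4, -2, 4. (A is shown rounded to 4 decimals, so these recover the underlying integer eigenvalues to within that precision.)
Verification: the trace of A = -2 equals the sum of eigenvalues -2, and det(A) ≈ 31.9993 matches the eigenvalue product 32.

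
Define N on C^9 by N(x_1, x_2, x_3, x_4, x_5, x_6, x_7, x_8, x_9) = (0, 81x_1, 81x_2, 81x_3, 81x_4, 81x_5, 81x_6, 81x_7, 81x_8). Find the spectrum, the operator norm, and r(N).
sigma(N) = {0}; ||N|| = 81; r(N) = 0. (N is nilpotent with N^9 = 0.)

On C^9, N is a strictly lower-triangular matrix with 81 on the subdiagonal and zeros elsewhere, so its characteristic polynomial is lambda^9 and every eigenvalue is 0: sigma(N) = {0}. For the operator norm, N e_i = 81e_{i+1} for i = 1, ..., 8 and N e_9 = 0, so the singular values of N are 81 (with multiplicity 8) and 0; hence ||N|| = 81. The spectral radius r(N) = max|lambda| = 0. Note ||N|| > r(N) — characteristic of non-normal nilpotent operators. Indeed N^9 = 0.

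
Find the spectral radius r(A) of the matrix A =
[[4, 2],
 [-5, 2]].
r(A) = sqrt(18) ≈ 4.2426

The eigenvalues of A are the roots of its characteristic polynomial. With M = A (coefficients from the trace and determinant):
  p(λ) = det(λ I - M) = λ^2 - 6λ + 18.
For λ^2 - 6λ + 18 the discriminant is -36. It is negative, so the roots are the complex-conjugate pair λ = 3 ± (sqrt(36)/2) i ≈ 3 ± 3i. For a conjugate pair the product of the roots equals the constant term, so |λ|^2 = 18 and |λ| = sqrt(18) ≈ 4.2426.
Thus the eigenvalues (to 4 decimals) are 3 ± 3i (modulus 4.2426). The spectral radius is the largest modulus: r(A) = sqrt(18) ≈ 4.2426. (Cross-check: r(A) ≤ ||A||_2 ≈ 6.4125; equality holds whenever A is normal, though it can also hold for some non-normal A.)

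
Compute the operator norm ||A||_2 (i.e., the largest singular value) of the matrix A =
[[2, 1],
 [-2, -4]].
||A||_2 = sqrt((25 + sqrt(481))/2) ≈ 4.8442 (= sqrt(largest eigenvalue of A^T A))

||A||_2 = sigma_max(A) = sqrt(lambda_max(A^T A)). Form the symmetric matrix M = A^T A =
[[8, 10],
 [10, 17]].
Its characteristic polynomial (trace, determinant of M give the coefficients) is
  p(λ) = det(λ I - M) = λ^2 - 25λ + 36.
For λ^2 - 25λ + 36 the discriminant is 481. It is nonnegative but not a perfect square, so the roots are real and irrational: λ = (25 ± sqrt(481))/2 ≈ 23.4659, 1.5341.
So the eigenvalues of A^T A are ≈ 1.5341, 23.4659 (all ≥ 0, as they must be for A^T A). The largest is λ_max = (25 + sqrt(481))/2 ≈ 23.4659, hence ||A||_2 = sqrt(λ_max) = sqrt((25 + sqrt(481))/2) ≈ 4.8442.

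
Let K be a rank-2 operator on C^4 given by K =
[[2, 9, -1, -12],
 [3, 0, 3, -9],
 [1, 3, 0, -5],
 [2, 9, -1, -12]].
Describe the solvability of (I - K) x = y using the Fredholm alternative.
(I - K) is invertible (det(I - K) = 52 ≠ 0), so for every y in C^4 the equation (I - K) x = y has a unique solution.

K has rank 2 and factors as K = U V^T = u1 v1^T + u2 v2^T with u1 = (3, 0, 1, 3), v1 = (0, 3, -1, -2), u2 = (2, 3, 1, 2), v2 = (1, 0, 1, -3) (multiplying out reproduces the displayed K). The nonzero eigenvalues of U V^T coincide with those of the 2 x 2 matrix G = V^T U = [[v1·u1, v1·u2], [v2·u1, v2·u2]] = [[-7, 4], [-5, -3]], and by the Sylvester determinant identity det(I_4 - U V^T) = det(I_2 - V^T U) = det([[8, -4], [5, 4]]) = (8)(4) - (-4)(5) = 52. (Direct check: I - K =
[[-1, -9, 1, 12],
 [-3, 1, -3, 9],
 [-1, -3, 1, 5],
 [-2, -9, 1, 13]]
has determinant 52.) The finite-dimensional Fredholm alternative says: either (I - K) is invertible, or ker(I - K) ≠ {0} and then range(I - K) = ker((I - K)^*)^⊥, with dim ker(I - K) = dim ker((I - K)^*). Since det(I - K) ≠ 0, 1 is not an eigenvalue of K and ker(I - K) = {0}, so we are in the first case: for every y there is a unique x = (I - K)^(-1) y. (Explicitly, by the Woodbury identity, (I - U V^T)^(-1) = I + U (I_2 - G)^(-1) V^T.)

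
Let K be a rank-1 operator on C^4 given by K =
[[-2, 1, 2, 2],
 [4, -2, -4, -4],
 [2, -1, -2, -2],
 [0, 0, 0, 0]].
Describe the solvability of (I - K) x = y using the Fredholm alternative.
(I - K) is invertible (det(I - K) = 7 ≠ 0), so for every y in C^4 the equation (I - K) x = y has a unique solution.

K has rank 1, so it is an outer product K = u v^T: every row of K is a multiple of one row vector. Reading off the entries, u = (-1, 2, 1, 0) and v = (2, -1, -2, -2) (row i of K equals u_i·v^T). A rank-one matrix u v^T satisfies K u = u (v·u) and kills the (3)-dimensional subspace v^⊥, so its characteristic polynomial is lambda^3 (lambda - v·u) with v·u = tr K = -6. Hence the eigenvalues of I - K are 1 (multiplicity 3) and 1 - (-6) = 7, so det(I - K) = 7. (Direct check: I - K =
[[3, -1, -2, -2],
 [-4, 3, 4, 4],
 [-2, 1, 3, 2],
 [0, 0, 0, 1]]
has determinant 7.) The finite-dimensional Fredholm alternative says: either (I - K) is invertible, or ker(I - K) ≠ {0} and then range(I - K) = ker((I - K)^*)^⊥, with dim ker(I - K) = dim ker((I - K)^*). Since det(I - K) ≠ 0, 1 is not an eigenvalue of K and ker(I - K) = {0}, so we are in the first case: for every y there is a unique x = (I - K)^(-1) y. Explicitly, by the Sherman–Morrison formula, (I - u v^T)^(-1) = I + u v^T/(1 - v·u), i.e. (I - K)^(-1) = I + K/(7).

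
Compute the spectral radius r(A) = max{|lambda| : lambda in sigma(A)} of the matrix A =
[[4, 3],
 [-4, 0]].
r(A) = sqrt(12) ≈ 3.4641

The eigenvalues of A are the roots of its characteristic polynomial. With M = A (coefficients from the trace and determinant):
  p(λ) = det(λ I - M) = λ^2 - 4λ + 12.
For λ^2 - 4λ + 12 the discriminant is -32. It is negative, so the roots are the complex-conjugate pair λ = 2 ± (sqrt(32)/2) i ≈ 2 ± 2.8284i. For a conjugate pair the product of the roots equals the constant term, so |λ|^2 = 12 and |λ| = sqrt(12) ≈ 3.4641.
Thus the eigenvalues (to 4 decimals) are 2 ± 2.8284i (modulus 3.4641). The spectral radius is the largest modulus: r(A) = sqrt(12) ≈ 3.4641. (Cross-check: r(A) ≤ ||A||_2 ≈ 6.0927; equality holds whenever A is normal, though it can also hold for some non-normal A.)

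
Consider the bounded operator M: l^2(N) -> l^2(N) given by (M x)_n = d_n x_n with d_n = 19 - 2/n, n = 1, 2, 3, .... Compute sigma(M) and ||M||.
sigma(M) = {19 - 2/n : n ≥ 1} ∪ {19}; ||M|| = 19

A bounded diagonal operator on l^2 with diagonal entries d_n has spectrum equal to the closure of {d_n : n ≥ 1}: every d_n is an eigenvalue (with eigenvector e_n), so {d_n} ⊂ sigma(M); the spectrum is closed, so its closure is too; and for lambda not in the closure, (M - lambda I) has bounded inverse (the diagonal entries 1/(d_n - lambda) are bounded). For our sequence d_n = 19 - 2/n, n = 1, 2, 3, ...:
  - {d_n} = {19 - 2/n : n ≥ 1}; the only limit point is 19
  - closure = {19 - 2/n : n ≥ 1} ∪ {19}
For the norm: a diagonal operator has ||M|| = sup_n |d_n|. Here d_n = 19 - 2/n increases monotonically from d_1 = 17 toward 19, with all terms in [17, 19); so sup_n |d_n| = 19 (the supremum is the limit, not attained). So ||M|| = 19.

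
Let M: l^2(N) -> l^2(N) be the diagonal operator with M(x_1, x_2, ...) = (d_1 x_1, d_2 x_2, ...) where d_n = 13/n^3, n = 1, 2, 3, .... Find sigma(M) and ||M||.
sigma(M) = {13/n^3 : n ≥ 1} ∪ {0}; ||M|| = 13

A bounded diagonal operator on l^2 with diagonal entries d_n has spectrum equal to the closure of {d_n : n ≥ 1}: every d_n is an eigenvalue (with eigenvector e_n), so {d_n} ⊂ sigma(M); the spectrum is closed, so its closure is too; and for lambda not in the closure, (M - lambda I) has bounded inverse (the diagonal entries 1/(d_n - lambda) are bounded). For our sequence d_n = 13/n^3, n = 1, 2, 3, ...:
  - {d_n} = {13/n^3 : n ≥ 1}; the only limit point is 0
  - closure = {13/n^3 : n ≥ 1} ∪ {0}
For the norm: a diagonal operator has ||M|| = sup_n |d_n|. Here d_n = 13/n^3 is positive and decreasing, so sup_n |d_n| = d_1 = 13. So ||M|| = 13.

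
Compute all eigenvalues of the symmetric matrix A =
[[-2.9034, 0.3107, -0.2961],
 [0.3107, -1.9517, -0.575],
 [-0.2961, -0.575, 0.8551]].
sigma(A) ≈ {-3, -2, 1}

A is real symmetric, so its spectrum consists of real eigenvalues. Expanding the characteristic polynomial of the displayed matrix gives
  det(λ I - A) = p(λ) = λ^3 + (4)λ^2 + (1)λ + (-6).
Solving p(λ) = 0 yields eigenvalues ≈ -3, -2, 1. (A is shown rounded to 4 decimals, so these recover the underlying integer eigenvalues to within that precision.)
Verification: the trace of A = -4 equals the sum of eigenvalues -4, and det(A) ≈ 5.9998 matches the eigenvalue product 6.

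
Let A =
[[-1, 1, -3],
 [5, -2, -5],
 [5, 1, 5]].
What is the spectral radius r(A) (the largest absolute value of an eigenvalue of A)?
r(A) ≈ 4.8811

The eigenvalues of A are the roots of its characteristic polynomial. With M = A (coefficients from the trace, the sum of principal 2x2 minors, and det A):
  p(λ) = det(λ I - M) = λ^3 - 2λ^2 + 2λ + 90.
No integer candidate from the rational root theorem (±divisors of 90) is a root, so the roots are irrational. The cubic discriminant is Δ = -222316 < 0, so there is one real root and a complex-conjugate pair. p(-4) = -14 and p(-3) = 39 have opposite signs, so a root lies in (-4, -3); Newton's method refines it to λ ≈ -3.7775. Dividing out (λ - (-3.7775)) leaves approximately λ^2 - 5.7775λ + 23.825. For λ^2 - 5.7775λ + 23.825 the discriminant is -61.9198. It is negative, so the remaining roots are the complex-conjugate pair λ ≈ 2.8888 ± 3.9345i. Their product equals the constant term, so |λ|^2 ≈ 23.825 and |λ| ≈ 4.8811.
Thus the eigenvalues (to 4 decimals) are -3.7775 (modulus 3.7775); 2.8888 ± 3.9345i (modulus 4.8811). The spectral radius is the largest modulus: r(A) ≈ 4.8811. (Cross-check: r(A) ≤ ||A||_2 ≈ 7.8654; equality holds whenever A is normal, though it can also hold for some non-normal A.)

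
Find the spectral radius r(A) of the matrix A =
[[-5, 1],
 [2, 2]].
r(A) = (3 + sqrt(57))/2 ≈ 5.2749

The eigenvalues of A are the roots of its characteristic polynomial. With M = A (coefficients from the trace and determinant):
  p(λ) = det(λ I - M) = λ^2 + 3λ - 12.
For λ^2 + 3λ - 12 the discriminant is 57. It is nonnegative but not a perfect square, so the roots are real and irrational: λ = (-3 ± sqrt(57))/2 ≈ 2.2749, -5.2749.
Thus the eigenvalues (to 4 decimals) are 2.2749 (modulus 2.2749); -5.2749 (modulus 5.2749). The spectral radius is the largest modulus: r(A) = (3 + sqrt(57))/2 ≈ 5.2749. (Cross-check: r(A) ≤ ||A||_2 ≈ 5.389; equality holds whenever A is normal, though it can also hold for some non-normal A.)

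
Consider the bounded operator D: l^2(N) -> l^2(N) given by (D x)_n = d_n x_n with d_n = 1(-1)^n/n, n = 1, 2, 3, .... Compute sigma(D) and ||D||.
sigma(D) = {1(-1)^n/n : n ≥ 1} ∪ {0}; ||D|| = 1

A bounded diagonal operator on l^2 with diagonal entries d_n has spectrum equal to the closure of {d_n : n ≥ 1}: every d_n is an eigenvalue (with eigenvector e_n), so {d_n} ⊂ sigma(D); the spectrum is closed, so its closure is too; and for lambda not in the closure, (D - lambda I) has bounded inverse (the diagonal entries 1/(d_n - lambda) are bounded). For our sequence d_n = 1(-1)^n/n, n = 1, 2, 3, ...:
  - {d_n} = {1(-1)^n/n : n ≥ 1}; the only limit point is 0
  - closure = {1(-1)^n/n : n ≥ 1} ∪ {0}
For the norm: a diagonal operator has ||D|| = sup_n |d_n|. Here |d_n| = 1/n is decreasing, so sup_n |d_n| = |d_1| = 1. So ||D|| = 1.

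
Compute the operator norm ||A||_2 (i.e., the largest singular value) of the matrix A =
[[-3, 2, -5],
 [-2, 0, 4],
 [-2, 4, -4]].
||A||_2 ≈ 8.7728 (= sqrt(largest eigenvalue of A^T A))

||A||_2 = sigma_max(A) = sqrt(lambda_max(A^T A)). Form the symmetric matrix M = A^T A =
[[17, -14, 15],
 [-14, 20, -26],
 [15, -26, 57]].
Its characteristic polynomial (trace, sum of principal 2x2 minors, determinant of M give the coefficients) is
  p(λ) = det(λ I - M) = λ^3 - 94λ^2 + 1352λ - 3136.
No integer candidate from the rational root theorem (±divisors of 3136) is a root, so the roots are irrational. The cubic discriminant is Δ = 2755541248 > 0, so there are three distinct real roots. p(2) = -800 and p(3) = 101 have opposite signs, so a root lies in (2, 3); Newton's method refines it to λ ≈ 2.8776. p(14) = 112 and p(15) = -631 have opposite signs, so a root lies in (14, 15); Newton's method refines it to λ ≈ 14.1599. p(76) = -4352 and p(77) = 175 have opposite signs, so a root lies in (76, 77); Newton's method refines it to λ ≈ 76.9624. Check (Vieta): the three roots sum to 94, matching tr M = 94.
So the eigenvalues of A^T A are ≈ 2.8776, 14.1599, 76.9624 (all ≥ 0, as they must be for A^T A). The largest is λ_max ≈ 76.9624, hence ||A||_2 = sqrt(λ_max) ≈ 8.7728.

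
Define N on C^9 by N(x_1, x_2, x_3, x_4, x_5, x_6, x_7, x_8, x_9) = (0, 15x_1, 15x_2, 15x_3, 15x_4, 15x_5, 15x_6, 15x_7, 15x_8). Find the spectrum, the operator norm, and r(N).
sigma(N) = {0}; ||N|| = 15; r(N) = 0. (N is nilpotent with N^9 = 0.)

On C^9, N is a strictly lower-triangular matrix with 15 on the subdiagonal and zeros elsewhere, so its characteristic polynomial is lambda^9 and every eigenvalue is 0: sigma(N) = {0}. For the operator norm, N e_i = 15e_{i+1} for i = 1, ..., 8 and N e_9 = 0, so the singular values of N are 15 (with multiplicity 8) and 0; hence ||N|| = 15. The spectral radius r(N) = max|lambda| = 0. Note ||N|| > r(N) — characteristic of non-normal nilpotent operators. Indeed N^9 = 0.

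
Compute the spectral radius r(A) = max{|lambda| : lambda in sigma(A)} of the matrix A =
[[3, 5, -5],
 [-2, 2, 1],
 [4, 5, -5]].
r(A) ≈ 2.9772

The eigenvalues of A are the roots of its characteristic polynomial. With M = A (coefficients from the trace, the sum of principal 2x2 minors, and det A):
  p(λ) = det(λ I - M) = λ^3 + 6λ - 15.
No integer candidate from the rational root theorem (±divisors of 15) is a root, so the roots are irrational. The cubic discriminant is Δ = -6939 < 0, so there is one real root and a complex-conjugate pair. p(1) = -8 and p(2) = 5 have opposite signs, so a root lies in (1, 2); Newton's method refines it to λ ≈ 1.6923. Dividing out (λ - (1.6923)) leaves approximately λ^2 + 1.6923λ + 8.8638. For λ^2 + 1.6923λ + 8.8638 the discriminant is -32.5914. It is negative, so the remaining roots are the complex-conjugate pair λ ≈ -0.8461 ± 2.8544i. Their product equals the constant term, so |λ|^2 ≈ 8.8638 and |λ| ≈ 2.9772.
Thus the eigenvalues (to 4 decimals) are 1.6923 (modulus 1.6923); -0.8461 ± 2.8544i (modulus 2.9772). The spectral radius is the largest modulus: r(A) ≈ 2.9772. (Cross-check: r(A) ≤ ||A||_2 ≈ 11.1656; equality holds whenever A is normal, though it can also hold for some non-normal A.)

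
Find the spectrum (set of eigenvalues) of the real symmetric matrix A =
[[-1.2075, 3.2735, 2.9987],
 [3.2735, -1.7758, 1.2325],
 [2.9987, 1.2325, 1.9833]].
sigma(A) ≈ {-5, -1, 5}

A is real symmetric, so its spectrum consists of real eigenvalues. Expanding the characteristic polynomial of the displayed matrix gives
  det(λ I - A) = p(λ) = λ^3 + (1)λ^2 + (-25)λ + (-25).
Solving p(λ) = 0 yields eigenvalues ≈ -5, -1, 5. (A is shown rounded to 4 decimals, so these recover the underlying integer eigenvalues to within that precision.)
Verification: the trace of A = -1 equals the sum of eigenvalues -1, and det(A) ≈ 24.9998 matches the eigenvalue product 25.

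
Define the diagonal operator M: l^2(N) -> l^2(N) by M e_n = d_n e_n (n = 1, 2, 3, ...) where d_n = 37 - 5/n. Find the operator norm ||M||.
||M|| = 37

For a diagonal operator on l^2 with entries d_n, ||M|| = sup_n |d_n|. Here d_1 = 32, d_2 = 69/2, ..., and d_n = 37 - 5/n increases monotonically toward 37. All terms lie in [32, 37), so |d_n| = d_n and the supremum is the limit 37, which is not attained by any individual d_n. Hence ||M|| = 37.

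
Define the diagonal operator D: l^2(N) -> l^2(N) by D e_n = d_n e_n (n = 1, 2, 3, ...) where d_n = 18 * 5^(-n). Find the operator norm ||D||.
||D|| = 18/5 (attained at n = 1)

For D diagonal, ||D|| = sup_n |d_n|. The sequence d_n = 18 * 5^(-n) is positive and strictly decreasing (ratio 5^(-1) < 1), so the supremum is d_1 = 18/5. Hence ||D|| = 18/5.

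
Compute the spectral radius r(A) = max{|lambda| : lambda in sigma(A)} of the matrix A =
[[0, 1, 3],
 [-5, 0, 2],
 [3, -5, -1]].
r(A) ≈ 4.6615

The eigenvalues of A are the roots of its characteristic polynomial. With M = A (coefficients from the trace, the sum of principal 2x2 minors, and det A):
  p(λ) = det(λ I - M) = λ^3 + λ^2 + 6λ - 76.
No integer candidate from the rational root theorem (±divisors of 76) is a root, so the roots are irrational. The cubic discriminant is Δ = -164684 < 0, so there is one real root and a complex-conjugate pair. p(3) = -22 and p(4) = 28 have opposite signs, so a root lies in (3, 4); Newton's method refines it to λ ≈ 3.4975. Dividing out (λ - (3.4975)) leaves approximately λ^2 + 4.4975λ + 21.7299. For λ^2 + 4.4975λ + 21.7299 the discriminant is -66.6922. It is negative, so the remaining roots are the complex-conjugate pair λ ≈ -2.2487 ± 4.0833i. Their product equals the constant term, so |λ|^2 ≈ 21.7299 and |λ| ≈ 4.6615.
Thus the eigenvalues (to 4 decimals) are 3.4975 (modulus 3.4975); -2.2487 ± 4.0833i (modulus 4.6615). The spectral radius is the largest modulus: r(A) ≈ 4.6615. (Cross-check: r(A) ≤ ||A||_2 ≈ 7.1873; equality holds whenever A is normal, though it can also hold for some non-normal A.)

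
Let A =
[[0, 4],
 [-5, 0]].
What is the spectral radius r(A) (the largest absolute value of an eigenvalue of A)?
r(A) = sqrt(20) ≈ 4.4721

The eigenvalues of A are the roots of its characteristic polynomial. With M = A (coefficients from the trace and determinant):
  p(λ) = det(λ I - M) = λ^2 + 20.
For λ^2 + 20 the discriminant is -80. It is negative, so the roots are the complex-conjugate pair λ = 0 ± (sqrt(80)/2) i ≈ 0 ± 4.4721i. For a conjugate pair the product of the roots equals the constant term, so |λ|^2 = 20 and |λ| = sqrt(20) ≈ 4.4721.
Thus the eigenvalues (to 4 decimals) are 0 ± 4.4721i (modulus 4.4721). The spectral radius is the largest modulus: r(A) = sqrt(20) ≈ 4.4721. (Cross-check: r(A) ≤ ||A||_2 ≈ 5; equality holds whenever A is normal, though it can also hold for some non-normal A.)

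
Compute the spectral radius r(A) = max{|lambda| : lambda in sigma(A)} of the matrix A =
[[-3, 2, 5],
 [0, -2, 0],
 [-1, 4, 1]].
r(A) = 2

The eigenvalues of A are the roots of its characteristic polynomial. With M = A (coefficients from the trace, the sum of principal 2x2 minors, and det A):
  p(λ) = det(λ I - M) = λ^3 + 4λ^2 + 6λ + 4.
By the rational root theorem any rational root is an integer divisor of 4. Testing λ = -2: p(-2) = -8 + 16 - 12 + 4 = 0, so λ = -2 is a root. Dividing out (λ + 2) leaves p(λ) = (λ + 2)(λ^2 + 2λ + 2). For λ^2 + 2λ + 2 the discriminant is -4. It is negative, so the roots are the complex-conjugate pair λ = -1 ± (sqrt(4)/2) i ≈ -1 ± 1i. For a conjugate pair the product of the roots equals the constant term, so |λ|^2 = 2 and |λ| = sqrt(2) ≈ 1.4142.
Thus the eigenvalues (to 4 decimals) are -1 ± 1i (modulus 1.4142); -2 (modulus 2). The spectral radius is the largest modulus: r(A) = 2. (Cross-check: r(A) ≤ ||A||_2 ≈ 6.9369; equality holds whenever A is normal, though it can also hold for some non-normal A.)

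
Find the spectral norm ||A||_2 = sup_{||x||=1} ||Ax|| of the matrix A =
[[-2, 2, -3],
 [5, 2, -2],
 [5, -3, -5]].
||A||_2 ≈ 8.82 (= sqrt(largest eigenvalue of A^T A))

||A||_2 = sigma_max(A) = sqrt(lambda_max(A^T A)). Form the symmetric matrix M = A^T A =
[[54, -9, -29],
 [-9, 17, 5],
 [-29, 5, 38]].
Its characteristic polynomial (trace, sum of principal 2x2 minors, determinant of M give the coefficients) is
  p(λ) = det(λ I - M) = λ^3 - 109λ^2 + 2669λ - 18769.
No integer candidate from the rational root theorem (±divisors of 18769) is a root, so the roots are irrational. The cubic discriminant is Δ = 132191536 > 0, so there are three distinct real roots. p(14) = -23 and p(15) = 116 have opposite signs, so a root lies in (14, 15); Newton's method refines it to λ ≈ 14.1166. p(17) = 16 and p(18) = -211 have opposite signs, so a root lies in (17, 18); Newton's method refines it to λ ≈ 17.0913. p(77) = -2984 and p(78) = 809 have opposite signs, so a root lies in (77, 78); Newton's method refines it to λ ≈ 77.7921. Check (Vieta): the three roots sum to 109, matching tr M = 109.
So the eigenvalues of A^T A are ≈ 14.1166, 17.0913, 77.7921 (all ≥ 0, as they must be for A^T A). The largest is λ_max ≈ 77.7921, hence ||A||_2 = sqrt(λ_max) ≈ 8.82.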